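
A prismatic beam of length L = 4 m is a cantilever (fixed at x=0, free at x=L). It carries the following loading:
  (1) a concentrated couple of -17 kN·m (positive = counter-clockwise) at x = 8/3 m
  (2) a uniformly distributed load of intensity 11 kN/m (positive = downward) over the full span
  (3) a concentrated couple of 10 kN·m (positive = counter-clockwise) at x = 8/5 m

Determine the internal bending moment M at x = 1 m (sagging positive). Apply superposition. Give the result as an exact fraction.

M(1) = -113/2 kN·m

Load 1 — applied couple M₀=-17 kN·m at a=8/3 m (b=L-a=4/3):
  M_1 = M₀  [x≤a] = (-17) = -17 kN·m
Load 2 — uniform load w=11 kN/m over full span:
  M_2 = -w(L-x)²/2 = -11·(4-1)²/2 = -99/2 kN·m
Load 3 — applied couple M₀=10 kN·m at a=8/5 m (b=L-a=12/5):
  M_3 = M₀  [x≤a] = 10 = 10 kN·m
Superposition: M = Σ M_i = -113/2 kN·m ≈ -56.500000 kN·m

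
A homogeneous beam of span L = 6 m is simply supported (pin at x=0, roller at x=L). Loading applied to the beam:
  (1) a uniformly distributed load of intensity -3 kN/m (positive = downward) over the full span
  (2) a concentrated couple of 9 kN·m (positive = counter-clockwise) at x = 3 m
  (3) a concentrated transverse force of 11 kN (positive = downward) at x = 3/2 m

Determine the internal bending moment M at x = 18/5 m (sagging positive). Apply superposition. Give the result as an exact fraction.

Load 1 — uniform load w=-3 kN/m over full span:
  M_1 = wx(L-x)/2 = (-3)·(18/5)·(6-(18/5))/2 = -324/25 kN·m
Load 2 — applied couple M₀=9 kN·m at a=3 m (b=L-a=3):
  M_2 = M₀x/L - M₀  [x>a] = 9·(18/5)/6 - 9 = -18/5 kN·m
Load 3 — point force P=11 kN at a=3/2 m (b=L-a=9/2):
  M_3 = Pa(L-x)/L  [x>a] = 11·(3/2)·(6-(18/5))/6 = 33/5 kN·m
Superposition: M = Σ M_i = -249/25 kN·m ≈ -9.960000 kN·m

M(18/5) = -249/25 kN·m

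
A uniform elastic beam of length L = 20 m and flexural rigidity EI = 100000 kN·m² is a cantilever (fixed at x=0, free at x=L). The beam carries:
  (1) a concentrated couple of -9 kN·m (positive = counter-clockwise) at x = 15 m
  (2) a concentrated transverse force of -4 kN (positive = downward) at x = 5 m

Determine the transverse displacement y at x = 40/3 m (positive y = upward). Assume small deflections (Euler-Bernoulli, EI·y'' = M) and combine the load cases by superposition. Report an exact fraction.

Load 1 — applied couple M₀=-9 kN·m at a=15 m (b=L-a=5):
  y_1 = M₀x²/(2EI)  [x≤a] = (-9)·(40/3)²/(2·100000) = -1/125 m
Load 2 — point force P=-4 kN at a=5 m (b=L-a=15):
  y_2 = -Pa²(3x-a)/(6EI)  [x>a] = -(-4)·5²·(3·(40/3)-5)/(6·100000) = 7/1200 m
Superposition: y = Σ y_i = -13/6000 m ≈ -0.002167 m

y(40/3) = -13/6000 m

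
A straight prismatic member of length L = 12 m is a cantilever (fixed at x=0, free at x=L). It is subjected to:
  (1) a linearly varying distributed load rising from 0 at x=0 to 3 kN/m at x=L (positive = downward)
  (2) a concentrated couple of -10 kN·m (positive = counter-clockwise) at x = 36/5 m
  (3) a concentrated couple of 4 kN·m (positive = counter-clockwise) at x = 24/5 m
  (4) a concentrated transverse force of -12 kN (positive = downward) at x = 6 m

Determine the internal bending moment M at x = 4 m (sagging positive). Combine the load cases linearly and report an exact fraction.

M(4) = -170/3 kN·m

Load 1 — triangular load w₀=3 kN/m (0→w₀ over full span):
  M_1 = w₀Lx/2 - w₀L²/3 - w₀x³/(6L) = 3·12·4/2 - 3·12²/3 - 3·4³/(6·12) = -224/3 kN·m
Load 2 — applied couple M₀=-10 kN·m at a=36/5 m (b=L-a=24/5):
  M_2 = M₀  [x≤a] = (-10) = -10 kN·m
Load 3 — applied couple M₀=4 kN·m at a=24/5 m (b=L-a=36/5):
  M_3 = M₀  [x≤a] = 4 = 4 kN·m
Load 4 — point force P=-12 kN at a=6 m (b=L-a=6):
  M_4 = -P(a-x)  [x≤a] = -(-12)·(6-4) = 24 kN·m
Superposition: M = Σ M_i = -170/3 kN·m ≈ -56.666667 kN·m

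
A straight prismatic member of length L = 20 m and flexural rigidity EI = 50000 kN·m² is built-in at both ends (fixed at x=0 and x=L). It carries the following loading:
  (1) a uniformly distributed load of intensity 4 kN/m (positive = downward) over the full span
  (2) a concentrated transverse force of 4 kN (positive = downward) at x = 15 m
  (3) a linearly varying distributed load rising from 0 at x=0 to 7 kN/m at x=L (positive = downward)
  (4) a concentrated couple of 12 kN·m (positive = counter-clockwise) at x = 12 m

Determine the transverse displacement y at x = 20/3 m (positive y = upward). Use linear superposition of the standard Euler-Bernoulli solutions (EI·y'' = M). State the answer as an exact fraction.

Load 1 — uniform load w=4 kN/m over full span:
  y_1 = -wx²(L-x)²/(24EI) = -4·(20/3)²·(20-(20/3))²/(24·50000) = -32/1215 m
Load 2 — point force P=4 kN at a=15 m (b=L-a=5):
  y_2 = -Pb²x²(3aL-(3a+b)x)/(6L³EI)  [x≤a] = -4·5²·(20/3)²·(3·15·20-(3·15+5)·(20/3))/(6·20³·50000) = -17/16200 m
Load 3 — triangular load w₀=7 kN/m (0→w₀ over full span):
  y_3 = -w₀x²(L-x)²(x+2L)/(120LEI) = -7·(20/3)²·(20-(20/3))²·((20/3)+2·20)/(120·20·50000) = -392/18225 m
Load 4 — applied couple M₀=12 kN·m at a=12 m (b=L-a=8):
  y_4 = (R_Ax³/6 - M_Ax²/2)/EI  [x≤a] with R_A=108/125, M_A=96/25 = ((108/125)·(20/3)³/6 - (96/25)·(20/3)²/2)/50000 = -8/9375 m
Superposition: y = Σ y_i = -906677/18225000 m ≈ -0.049749 m

y(20/3) = -906677/18225000 m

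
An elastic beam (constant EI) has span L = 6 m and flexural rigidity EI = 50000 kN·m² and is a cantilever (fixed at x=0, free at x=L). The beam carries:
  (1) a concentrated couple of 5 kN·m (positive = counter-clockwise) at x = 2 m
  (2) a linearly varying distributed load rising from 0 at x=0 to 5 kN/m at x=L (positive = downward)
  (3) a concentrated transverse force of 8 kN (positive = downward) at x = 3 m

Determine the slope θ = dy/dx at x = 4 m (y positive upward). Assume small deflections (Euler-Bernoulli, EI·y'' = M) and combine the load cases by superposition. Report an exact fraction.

θ(4) = -697/225000 rad

Load 1 — applied couple M₀=5 kN·m at a=2 m (b=L-a=4):
  θ_1 = M₀a/EI  [x>a] = 5·2/50000 = 1/5000 rad
Load 2 — triangular load w₀=5 kN/m (0→w₀ over full span):
  θ_2 = (w₀Lx²/4-w₀L²x/3-w₀x⁴/(24L))/EI = (5·6·4²/4-5·6²·4/3-5·4⁴/(24·6))/50000 = -29/11250 rad
Load 3 — point force P=8 kN at a=3 m (b=L-a=3):
  θ_3 = -Pa²/(2EI)  [x>a] = -8·3²/(2·50000) = -9/12500 rad
Superposition: θ = Σ θ_i = -697/225000 rad ≈ -0.003098 rad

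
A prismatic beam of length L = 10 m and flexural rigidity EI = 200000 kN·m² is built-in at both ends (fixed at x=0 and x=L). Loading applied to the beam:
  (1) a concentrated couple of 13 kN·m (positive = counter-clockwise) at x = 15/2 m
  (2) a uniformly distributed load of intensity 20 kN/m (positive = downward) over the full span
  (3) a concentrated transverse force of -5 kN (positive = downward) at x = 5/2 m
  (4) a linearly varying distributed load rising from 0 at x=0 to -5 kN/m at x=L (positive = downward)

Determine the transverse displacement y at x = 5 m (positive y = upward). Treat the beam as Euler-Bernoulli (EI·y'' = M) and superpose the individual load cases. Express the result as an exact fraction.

y(5) = -889/384000 m

Load 1 — applied couple M₀=13 kN·m at a=15/2 m (b=L-a=5/2):
  y_1 = (R_Ax³/6 - M_Ax²/2)/EI  [x≤a] with R_A=117/80, M_A=65/16 = ((117/80)·5³/6 - (65/16)·5²/2)/200000 = -13/128000 m
Load 2 — uniform load w=20 kN/m over full span:
  y_2 = -wx²(L-x)²/(24EI) = -20·5²·(10-5)²/(24·200000) = -1/384 m
Load 3 — point force P=-5 kN at a=5/2 m (b=L-a=15/2):
  y_3 = -Pa²(L-x)²(3bL-(3b+a)(L-x))/(6L³EI)  [x>a] = -(-5)·(5/2)²·(10-5)²·(3·(15/2)·10-(3·(15/2)+(5/2))·(10-5))/(6·10³·200000) = 1/15360 m
Load 4 — triangular load w₀=-5 kN/m (0→w₀ over full span):
  y_4 = -w₀x²(L-x)²(x+2L)/(120LEI) = -(-5)·5²·(10-5)²·(5+2·10)/(120·10·200000) = 1/3072 m
Superposition: y = Σ y_i = -889/384000 m ≈ -0.002315 m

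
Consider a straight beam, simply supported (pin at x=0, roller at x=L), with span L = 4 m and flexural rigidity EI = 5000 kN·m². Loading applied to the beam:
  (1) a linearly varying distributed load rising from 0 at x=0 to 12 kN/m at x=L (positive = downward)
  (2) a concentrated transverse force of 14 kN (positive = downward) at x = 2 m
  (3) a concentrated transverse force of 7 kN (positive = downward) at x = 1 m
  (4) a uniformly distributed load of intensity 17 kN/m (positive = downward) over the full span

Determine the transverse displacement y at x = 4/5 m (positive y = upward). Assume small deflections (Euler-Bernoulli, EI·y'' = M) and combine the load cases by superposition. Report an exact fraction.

Load 1 — triangular load w₀=12 kN/m (0→w₀ over full span):
  y_1 = -w₀x(7L⁴-10L²x²+3x⁴)/(360LEI) = -12·(4/5)·(7·4⁴-10·4²·(4/5)²+3·(4/5)⁴)/(360·4·5000) = -22016/9765625 m
Load 2 — point force P=14 kN at a=2 m (b=L-a=2):
  y_2 = -Pbx(L²-b²-x²)/(6LEI)  [x≤a] = -14·2·(4/5)·(4²-2²-(4/5)²)/(6·4·5000) = -497/234375 m
Load 3 — point force P=7 kN at a=1 m (b=L-a=3):
  y_3 = -Pbx(L²-b²-x²)/(6LEI)  [x≤a] = -7·3·(4/5)·(4²-3²-(4/5)²)/(6·4·5000) = -1113/1250000 m
Load 4 — uniform load w=17 kN/m over full span:
  y_4 = -wx(L³-2Lx²+x³)/(24EI) = -17·(4/5)·(4³-2·4·(4/5)²+(4/5)³)/(24·5000) = -7888/1171875 m
Superposition: y = Σ y_i = -5623343/468750000 m ≈ -0.011996 m

y(4/5) = -5623343/468750000 m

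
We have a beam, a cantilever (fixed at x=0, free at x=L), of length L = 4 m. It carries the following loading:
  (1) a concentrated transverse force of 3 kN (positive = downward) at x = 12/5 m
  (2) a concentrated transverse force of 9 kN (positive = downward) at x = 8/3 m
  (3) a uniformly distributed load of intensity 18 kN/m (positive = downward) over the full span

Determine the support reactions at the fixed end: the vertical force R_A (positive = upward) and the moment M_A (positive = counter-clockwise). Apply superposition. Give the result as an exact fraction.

R_A = 84 kN, M_A = 876/5 kN·m

Load 1 — point force P=3 kN at a=12/5 m (b=L-a=8/5):
  R_A = P = 3 kN
  M_A = Pa = 3·(12/5) = 36/5 kN·m
Load 2 — point force P=9 kN at a=8/3 m (b=L-a=4/3):
  R_A = P = 9 kN
  M_A = Pa = 9·(8/3) = 24 kN·m
Load 3 — uniform load w=18 kN/m over full span:
  R_A = wL = 18·4 = 72 kN
  M_A = wL²/2 = 18·4²/2 = 144 kN·m
Superposition: R_A = 84 kN, M_A = 876/5 kN·m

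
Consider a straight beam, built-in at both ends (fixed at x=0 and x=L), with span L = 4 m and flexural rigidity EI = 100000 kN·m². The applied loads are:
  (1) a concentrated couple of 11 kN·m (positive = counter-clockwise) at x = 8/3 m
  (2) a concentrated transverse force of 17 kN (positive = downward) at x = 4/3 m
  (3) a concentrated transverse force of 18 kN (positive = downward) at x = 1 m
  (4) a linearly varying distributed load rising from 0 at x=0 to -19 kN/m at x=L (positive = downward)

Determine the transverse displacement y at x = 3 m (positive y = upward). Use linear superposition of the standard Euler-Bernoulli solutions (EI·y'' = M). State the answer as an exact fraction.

y(3) = 247/81000000 m

Load 1 — applied couple M₀=11 kN·m at a=8/3 m (b=L-a=4/3):
  y_1 = (R_Ax³/6 - M_Ax²/2 - M₀(x-a)²/2)/EI  [x>a] with R_A=11/3, M_A=11/3 = ((11/3)·3³/6 - (11/3)·3²/2 - 11·(3-(8/3))²/2)/100000 = -11/1800000 m
Load 2 — point force P=17 kN at a=4/3 m (b=L-a=8/3):
  y_2 = -Pa²(L-x)²(3bL-(3b+a)(L-x))/(6L³EI)  [x>a] = -17·(4/3)²·(4-3)²·(3·(8/3)·4-(3·(8/3)+(4/3))·(4-3))/(6·4³·100000) = -289/16200000 m
Load 3 — point force P=18 kN at a=1 m (b=L-a=3):
  y_3 = -Pa²(L-x)²(3bL-(3b+a)(L-x))/(6L³EI)  [x>a] = -18·1²·(4-3)²·(3·3·4-(3·3+1)·(4-3))/(6·4³·100000) = -39/3200000 m
Load 4 — triangular load w₀=-19 kN/m (0→w₀ over full span):
  y_4 = -w₀x²(L-x)²(x+2L)/(120LEI) = -(-19)·3²·(4-3)²·(3+2·4)/(120·4·100000) = 627/16000000 m
Superposition: y = Σ y_i = 247/81000000 m ≈ 0.000003 m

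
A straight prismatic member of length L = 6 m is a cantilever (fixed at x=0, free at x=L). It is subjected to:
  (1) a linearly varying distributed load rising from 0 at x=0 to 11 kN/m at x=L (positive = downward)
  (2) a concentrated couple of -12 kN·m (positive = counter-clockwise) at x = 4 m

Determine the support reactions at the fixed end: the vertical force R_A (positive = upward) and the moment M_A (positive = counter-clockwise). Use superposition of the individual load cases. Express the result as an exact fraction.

R_A = 33 kN, M_A = 144 kN·m

Load 1 — triangular load w₀=11 kN/m (0→w₀ over full span):
  R_A = w₀L/2 = 11·6/2 = 33 kN
  M_A = w₀L²/3 = 11·6²/3 = 132 kN·m
Load 2 — applied couple M₀=-12 kN·m at a=4 m (b=L-a=2):
  R_A = 0 kN
  M_A = -M₀ = -(-12) = 12 kN·m
Superposition: R_A = 33 kN, M_A = 144 kN·m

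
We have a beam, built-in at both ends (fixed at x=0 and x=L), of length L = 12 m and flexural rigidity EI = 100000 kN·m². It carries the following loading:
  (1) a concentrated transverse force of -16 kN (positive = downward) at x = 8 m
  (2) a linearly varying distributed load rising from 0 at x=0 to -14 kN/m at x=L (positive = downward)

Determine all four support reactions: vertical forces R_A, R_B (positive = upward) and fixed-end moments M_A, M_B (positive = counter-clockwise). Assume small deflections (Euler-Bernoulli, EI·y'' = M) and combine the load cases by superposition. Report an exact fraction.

R_A = -3962/135 kN, M_A = -3664/45 kN·m, R_B = -9538/135 kN, M_B = 5816/45 kN·m

Load 1 — point force P=-16 kN at a=8 m (b=L-a=4):
  R_A = Pb²(3a+b)/L³ = (-16)·4²·(3·8+4)/12³ = -112/27 kN
  M_A = Pab²/L² = (-16)·8·4²/12² = -128/9 kN·m
  R_B = Pa²(a+3b)/L³ = (-16)·8²·(8+3·4)/12³ = -320/27 kN
  M_B = -Pa²b/L² = -(-16)·8²·4/12² = 256/9 kN·m
Load 2 — triangular load w₀=-14 kN/m (0→w₀ over full span):
  R_A = 3w₀L/20 = 3·(-14)·12/20 = -126/5 kN
  M_A = w₀L²/30 = (-14)·12²/30 = -336/5 kN·m
  R_B = 7w₀L/20 = 7·(-14)·12/20 = -294/5 kN
  M_B = -w₀L²/20 = -(-14)·12²/20 = 504/5 kN·m
Superposition: R_A = -3962/135 kN, M_A = -3664/45 kN·m, R_B = -9538/135 kN, M_B = 5816/45 kN·m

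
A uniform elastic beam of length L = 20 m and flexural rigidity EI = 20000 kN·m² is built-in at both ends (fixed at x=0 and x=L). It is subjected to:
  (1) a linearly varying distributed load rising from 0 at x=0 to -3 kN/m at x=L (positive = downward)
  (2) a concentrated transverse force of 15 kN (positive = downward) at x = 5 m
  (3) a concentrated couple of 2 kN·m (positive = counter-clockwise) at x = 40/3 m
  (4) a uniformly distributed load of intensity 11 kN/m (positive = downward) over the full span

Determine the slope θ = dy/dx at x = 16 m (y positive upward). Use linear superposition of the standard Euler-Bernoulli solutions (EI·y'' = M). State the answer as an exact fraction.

Load 1 — triangular load w₀=-3 kN/m (0→w₀ over full span):
  θ_1 = -w₀(2x(L-x)(L-2x)(x+2L)+x²(L-x)²)/(120LEI) = -(-3)·(2·16·(20-16)·(20-2·16)·(16+2·20)+16²·(20-16)²)/(120·20·20000) = -16/3125 rad
Load 2 — point force P=15 kN at a=5 m (b=L-a=15):
  θ_2 = Pa²(L-x)(2bL-(3b+a)(L-x))/(2L³EI)  [x>a] = 15·5²·(20-16)·(2·15·20-(3·15+5)·(20-16))/(2·20³·20000) = 3/1600 rad
Load 3 — applied couple M₀=2 kN·m at a=40/3 m (b=L-a=20/3):
  θ_3 = (R_Ax²/2 - M_Ax - M₀(x-a))/EI  [x>a] with R_A=2/15, M_A=2/3 = ((2/15)·16²/2 - (2/3)·16 - 2·(16-(40/3)))/20000 = 1/18750 rad
Load 4 — uniform load w=11 kN/m over full span:
  θ_4 = -wx(L-x)(L-2x)/(12EI) = -11·16·(20-16)·(20-2·16)/(12·20000) = 22/625 rad
Superposition: θ = Σ θ_i = 3841/120000 rad ≈ 0.032008 rad

θ(16) = 3841/120000 rad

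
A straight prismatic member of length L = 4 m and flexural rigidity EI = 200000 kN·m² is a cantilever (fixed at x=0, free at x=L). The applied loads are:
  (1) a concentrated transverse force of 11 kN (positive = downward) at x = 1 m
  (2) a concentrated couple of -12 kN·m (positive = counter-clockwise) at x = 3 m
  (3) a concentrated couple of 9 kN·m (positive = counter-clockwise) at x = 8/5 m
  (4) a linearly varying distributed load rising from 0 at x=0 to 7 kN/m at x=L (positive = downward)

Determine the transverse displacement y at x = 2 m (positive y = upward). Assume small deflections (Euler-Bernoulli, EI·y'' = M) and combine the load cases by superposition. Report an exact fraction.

y(2) = -10853/30000000 m

Load 1 — point force P=11 kN at a=1 m (b=L-a=3):
  y_1 = -Pa²(3x-a)/(6EI)  [x>a] = -11·1²·(3·2-1)/(6·200000) = -11/240000 m
Load 2 — applied couple M₀=-12 kN·m at a=3 m (b=L-a=1):
  y_2 = M₀x²/(2EI)  [x≤a] = (-12)·2²/(2·200000) = -3/25000 m
Load 3 — applied couple M₀=9 kN·m at a=8/5 m (b=L-a=12/5):
  y_3 = M₀a(2x-a)/(2EI)  [x>a] = 9·(8/5)·(2·2-(8/5))/(2·200000) = 27/312500 m
Load 4 — triangular load w₀=7 kN/m (0→w₀ over full span):
  y_4 = (w₀Lx³/12-w₀L²x²/6-w₀x⁵/(120L))/EI = (7·4·2³/12-7·4²·2²/6-7·2⁵/(120·4))/200000 = -847/3000000 m
Superposition: y = Σ y_i = -10853/30000000 m ≈ -0.000362 m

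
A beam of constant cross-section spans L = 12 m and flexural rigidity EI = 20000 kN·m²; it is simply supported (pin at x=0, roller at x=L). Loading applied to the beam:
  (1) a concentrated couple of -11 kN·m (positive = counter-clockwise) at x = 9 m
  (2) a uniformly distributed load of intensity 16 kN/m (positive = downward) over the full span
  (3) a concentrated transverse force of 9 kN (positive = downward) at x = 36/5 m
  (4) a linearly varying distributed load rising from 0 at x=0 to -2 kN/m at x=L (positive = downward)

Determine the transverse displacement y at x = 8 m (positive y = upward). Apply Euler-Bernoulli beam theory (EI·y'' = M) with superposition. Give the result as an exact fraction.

y(8) = -4187573/22500000 m

Load 1 — applied couple M₀=-11 kN·m at a=9 m (b=L-a=3):
  y_1 = (M₀x³/(6L)+C₁x)/EI  [x≤a] with C₁=M₀(3b²-L²)/(6L)=143/8 = ((-11)·8³/(6·12)+(143/8)·8)/20000 = 583/180000 m
Load 2 — uniform load w=16 kN/m over full span:
  y_2 = -wx(L³-2Lx²+x³)/(24EI) = -16·8·(12³-2·12·8²+8³)/(24·20000) = -352/1875 m
Load 3 — point force P=9 kN at a=36/5 m (b=L-a=24/5):
  y_3 = -Pa(L-x)(2Lx-a²-x²)/(6LEI)  [x>a] = -9·(36/5)·(12-8)·(2·12·8-(36/5)²-8²)/(6·12·20000) = -1071/78125 m
Load 4 — triangular load w₀=-2 kN/m (0→w₀ over full span):
  y_4 = -w₀x(7L⁴-10L²x²+3x⁴)/(360LEI) = -(-2)·8·(7·12⁴-10·12²·8²+3·8⁴)/(360·12·20000) = 68/5625 m
Superposition: y = Σ y_i = -4187573/22500000 m ≈ -0.186114 m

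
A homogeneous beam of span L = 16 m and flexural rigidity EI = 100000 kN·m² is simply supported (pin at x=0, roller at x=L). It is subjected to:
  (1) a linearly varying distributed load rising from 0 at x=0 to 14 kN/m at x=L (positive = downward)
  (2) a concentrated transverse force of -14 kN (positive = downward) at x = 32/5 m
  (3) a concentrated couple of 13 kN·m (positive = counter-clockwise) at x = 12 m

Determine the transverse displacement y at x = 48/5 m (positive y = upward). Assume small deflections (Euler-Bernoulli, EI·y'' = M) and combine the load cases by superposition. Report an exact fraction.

y(48/5) = -28737223/585937500 m

Load 1 — triangular load w₀=14 kN/m (0→w₀ over full span):
  y_1 = -w₀x(7L⁴-10L²x²+3x⁴)/(360LEI) = -14·(48/5)·(7·16⁴-10·16²·(48/5)²+3·(48/5)⁴)/(360·16·100000) = -8486912/146484375 m
Load 2 — point force P=-14 kN at a=32/5 m (b=L-a=48/5):
  y_2 = -Pa(L-x)(2Lx-a²-x²)/(6LEI)  [x>a] = -(-14)·(32/5)·(16-(48/5))·(2·16·(48/5)-(32/5)²-(48/5)²)/(6·16·100000) = 60928/5859375 m
Load 3 — applied couple M₀=13 kN·m at a=12 m (b=L-a=4):
  y_3 = (M₀x³/(6L)+C₁x)/EI  [x≤a] with C₁=M₀(3b²-L²)/(6L)=-169/6 = (13·(48/5)³/(6·16)+(-169/6)·(48/5))/100000 = -2353/1562500 m
Superposition: y = Σ y_i = -28737223/585937500 m ≈ -0.049045 m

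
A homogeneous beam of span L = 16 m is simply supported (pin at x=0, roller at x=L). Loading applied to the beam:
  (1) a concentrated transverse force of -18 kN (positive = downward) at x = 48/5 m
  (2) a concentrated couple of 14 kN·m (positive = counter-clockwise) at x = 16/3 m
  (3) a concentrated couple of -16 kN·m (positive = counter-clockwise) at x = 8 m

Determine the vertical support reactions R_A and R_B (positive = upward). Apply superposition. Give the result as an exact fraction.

R_A = -293/40 kN, R_B = -427/40 kN

Load 1 — point force P=-18 kN at a=48/5 m (b=L-a=32/5):
  R_A = Pb/L = (-18)·(32/5)/16 = -36/5 kN
  R_B = Pa/L = (-18)·(48/5)/16 = -54/5 kN
Load 2 — applied couple M₀=14 kN·m at a=16/3 m (b=L-a=32/3):
  R_A = M₀/L = 14/16 = 7/8 kN
  R_B = -M₀/L = -14/16 = -7/8 kN
Load 3 — applied couple M₀=-16 kN·m at a=8 m (b=L-a=8):
  R_A = M₀/L = (-16)/16 = -1 kN
  R_B = -M₀/L = -(-16)/16 = 1 kN
Superposition: R_A = -293/40 kN, R_B = -427/40 kN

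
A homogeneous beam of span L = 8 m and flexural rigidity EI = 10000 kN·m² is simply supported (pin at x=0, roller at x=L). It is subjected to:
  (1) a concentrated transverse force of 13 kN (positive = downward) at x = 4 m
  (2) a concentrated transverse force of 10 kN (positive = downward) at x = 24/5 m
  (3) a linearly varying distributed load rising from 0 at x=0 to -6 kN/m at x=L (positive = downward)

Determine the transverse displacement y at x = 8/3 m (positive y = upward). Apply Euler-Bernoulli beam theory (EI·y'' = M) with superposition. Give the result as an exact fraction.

y(8/3) = -25138/3796875 m

Load 1 — point force P=13 kN at a=4 m (b=L-a=4):
  y_1 = -Pbx(L²-b²-x²)/(6LEI)  [x≤a] = -13·4·(8/3)·(8²-4²-(8/3)²)/(6·8·10000) = -598/50625 m
Load 2 — point force P=10 kN at a=24/5 m (b=L-a=16/5):
  y_2 = -Pbx(L²-b²-x²)/(6LEI)  [x≤a] = -10·(16/5)·(8/3)·(8²-(16/5)²-(8/3)²)/(6·8·10000) = -10496/1265625 m
Load 3 — triangular load w₀=-6 kN/m (0→w₀ over full span):
  y_3 = -w₀x(7L⁴-10L²x²+3x⁴)/(360LEI) = -(-6)·(8/3)·(7·8⁴-10·8²·(8/3)²+3·(8/3)⁴)/(360·8·10000) = 2048/151875 m
Superposition: y = Σ y_i = -25138/3796875 m ≈ -0.006621 m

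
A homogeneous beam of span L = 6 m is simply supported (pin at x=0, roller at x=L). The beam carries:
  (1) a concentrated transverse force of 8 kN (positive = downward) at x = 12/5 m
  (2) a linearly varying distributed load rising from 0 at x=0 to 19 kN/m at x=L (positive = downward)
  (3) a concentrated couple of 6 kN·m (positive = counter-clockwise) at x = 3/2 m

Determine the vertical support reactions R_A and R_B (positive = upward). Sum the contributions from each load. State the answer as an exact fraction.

Load 1 — point force P=8 kN at a=12/5 m (b=L-a=18/5):
  R_A = Pb/L = 8·(18/5)/6 = 24/5 kN
  R_B = Pa/L = 8·(12/5)/6 = 16/5 kN
Load 2 — triangular load w₀=19 kN/m (0→w₀ over full span):
  R_A = w₀L/6 = 19·6/6 = 19 kN
  R_B = w₀L/3 = 19·6/3 = 38 kN
Load 3 — applied couple M₀=6 kN·m at a=3/2 m (b=L-a=9/2):
  R_A = M₀/L = 6/6 = 1 kN
  R_B = -M₀/L = -6/6 = -1 kN
Superposition: R_A = 124/5 kN, R_B = 201/5 kN

R_A = 124/5 kN, R_B = 201/5 kN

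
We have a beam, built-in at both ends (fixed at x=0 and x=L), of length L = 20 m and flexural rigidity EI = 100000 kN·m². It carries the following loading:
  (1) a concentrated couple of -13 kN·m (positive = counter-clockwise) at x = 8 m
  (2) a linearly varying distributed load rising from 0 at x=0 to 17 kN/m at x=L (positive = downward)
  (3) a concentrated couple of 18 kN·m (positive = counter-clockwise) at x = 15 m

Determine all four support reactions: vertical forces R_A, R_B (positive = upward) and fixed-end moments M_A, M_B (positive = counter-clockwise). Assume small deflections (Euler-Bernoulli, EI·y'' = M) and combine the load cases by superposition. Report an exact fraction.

Load 1 — applied couple M₀=-13 kN·m at a=8 m (b=L-a=12):
  R_A = 6M₀ab/L³ = 6·(-13)·8·12/20³ = -117/125 kN
  M_A = M₀b(2a-b)/L² = (-13)·12·(2·8-12)/20² = -39/25 kN·m
  R_B = -6M₀ab/L³ = -6·(-13)·8·12/20³ = 117/125 kN
  M_B = M₀a(2b-a)/L² = (-13)·8·(2·12-8)/20² = -104/25 kN·m
Load 2 — triangular load w₀=17 kN/m (0→w₀ over full span):
  R_A = 3w₀L/20 = 3·17·20/20 = 51 kN
  M_A = w₀L²/30 = 17·20²/30 = 680/3 kN·m
  R_B = 7w₀L/20 = 7·17·20/20 = 119 kN
  M_B = -w₀L²/20 = -17·20²/20 = -340 kN·m
Load 3 — applied couple M₀=18 kN·m at a=15 m (b=L-a=5):
  R_A = 6M₀ab/L³ = 6·18·15·5/20³ = 81/80 kN
  M_A = M₀b(2a-b)/L² = 18·5·(2·15-5)/20² = 45/8 kN·m
  R_B = -6M₀ab/L³ = -6·18·15·5/20³ = -81/80 kN
  M_B = M₀a(2b-a)/L² = 18·15·(2·5-15)/20² = -27/8 kN·m
Superposition: R_A = 102153/2000 kN, M_A = 138439/600 kN·m, R_B = 237847/2000 kN, M_B = -69507/200 kN·m

R_A = 102153/2000 kN, M_A = 138439/600 kN·m, R_B = 237847/2000 kN, M_B = -69507/200 kN·m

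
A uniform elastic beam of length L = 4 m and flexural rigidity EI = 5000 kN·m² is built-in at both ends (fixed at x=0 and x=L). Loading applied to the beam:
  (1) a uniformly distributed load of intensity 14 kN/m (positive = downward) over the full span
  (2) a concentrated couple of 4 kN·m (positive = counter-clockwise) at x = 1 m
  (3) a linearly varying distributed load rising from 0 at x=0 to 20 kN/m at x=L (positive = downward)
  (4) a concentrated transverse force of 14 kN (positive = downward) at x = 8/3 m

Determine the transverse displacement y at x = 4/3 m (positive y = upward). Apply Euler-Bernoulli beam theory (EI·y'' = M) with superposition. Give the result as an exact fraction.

Load 1 — uniform load w=14 kN/m over full span:
  y_1 = -wx²(L-x)²/(24EI) = -14·(4/3)²·(4-(4/3))²/(24·5000) = -224/151875 m
Load 2 — applied couple M₀=4 kN·m at a=1 m (b=L-a=3):
  y_2 = (R_Ax³/6 - M_Ax²/2 - M₀(x-a)²/2)/EI  [x>a] with R_A=9/8, M_A=-3/4 = ((9/8)·(4/3)³/6 - (-3/4)·(4/3)²/2 - 4·((4/3)-1)²/2)/5000 = 1/5625 m
Load 3 — triangular load w₀=20 kN/m (0→w₀ over full span):
  y_3 = -w₀x²(L-x)²(x+2L)/(120LEI) = -20·(4/3)²·(4-(4/3))²·((4/3)+2·4)/(120·4·5000) = -448/455625 m
Load 4 — point force P=14 kN at a=8/3 m (b=L-a=4/3):
  y_4 = -Pb²x²(3aL-(3a+b)x)/(6L³EI)  [x≤a] = -14·(4/3)²·(4/3)²·(3·(8/3)·4-(3·(8/3)+(4/3))·(4/3))/(6·4³·5000) = -616/1366875 m
Superposition: y = Σ y_i = -3733/1366875 m ≈ -0.002731 m

y(4/3) = -3733/1366875 m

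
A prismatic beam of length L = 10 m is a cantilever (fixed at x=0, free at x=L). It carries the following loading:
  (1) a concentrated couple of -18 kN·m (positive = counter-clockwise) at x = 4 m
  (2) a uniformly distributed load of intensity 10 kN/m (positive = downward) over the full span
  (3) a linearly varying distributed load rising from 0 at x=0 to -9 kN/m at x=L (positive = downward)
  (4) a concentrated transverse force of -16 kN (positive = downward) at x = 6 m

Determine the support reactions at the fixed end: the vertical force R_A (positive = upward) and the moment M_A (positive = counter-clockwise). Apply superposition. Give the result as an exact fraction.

R_A = 39 kN, M_A = 122 kN·m

Load 1 — applied couple M₀=-18 kN·m at a=4 m (b=L-a=6):
  R_A = 0 kN
  M_A = -M₀ = -(-18) = 18 kN·m
Load 2 — uniform load w=10 kN/m over full span:
  R_A = wL = 10·10 = 100 kN
  M_A = wL²/2 = 10·10²/2 = 500 kN·m
Load 3 — triangular load w₀=-9 kN/m (0→w₀ over full span):
  R_A = w₀L/2 = (-9)·10/2 = -45 kN
  M_A = w₀L²/3 = (-9)·10²/3 = -300 kN·m
Load 4 — point force P=-16 kN at a=6 m (b=L-a=4):
  R_A = P = (-16) = -16 kN
  M_A = Pa = (-16)·6 = -96 kN·m
Superposition: R_A = 39 kN, M_A = 122 kN·m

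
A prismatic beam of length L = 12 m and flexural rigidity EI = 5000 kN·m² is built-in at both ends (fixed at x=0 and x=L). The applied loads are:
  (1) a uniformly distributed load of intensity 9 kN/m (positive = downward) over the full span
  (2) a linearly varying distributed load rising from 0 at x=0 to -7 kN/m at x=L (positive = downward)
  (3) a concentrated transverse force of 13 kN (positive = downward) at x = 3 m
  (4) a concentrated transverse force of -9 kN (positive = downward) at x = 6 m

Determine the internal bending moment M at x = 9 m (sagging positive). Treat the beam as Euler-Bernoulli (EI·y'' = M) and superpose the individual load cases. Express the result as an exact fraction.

M(9) = 537/160 kN·m

Load 1 — uniform load w=9 kN/m over full span:
  M_1 = wLx/2 - wL²/12 - wx²/2 = 9·12·9/2 - 9·12²/12 - 9·9²/2 = 27/2 kN·m
Load 2 — triangular load w₀=-7 kN/m (0→w₀ over full span):
  M_2 = 3w₀Lx/20 - w₀L²/30 - w₀x³/(6L) = 3·(-7)·12·9/20 - (-7)·12²/30 - (-7)·9³/(6·12) = -357/40 kN·m
Load 3 — point force P=13 kN at a=3 m (b=L-a=9):
  M_3 = Pa²(a+3b)(L-x)/L³ - Pa²b/L²  [x>a] = 13·3²·(3+3·9)·(12-9)/12³ - 13·3²·9/12² = -39/32 kN·m
Load 4 — point force P=-9 kN at a=6 m (b=L-a=6):
  M_4 = Pa²(a+3b)(L-x)/L³ - Pa²b/L²  [x>a] = (-9)·6²·(6+3·6)·(12-9)/12³ - (-9)·6²·6/12² = 0 kN·m
Superposition: M = Σ M_i = 537/160 kN·m ≈ 3.356250 kN·m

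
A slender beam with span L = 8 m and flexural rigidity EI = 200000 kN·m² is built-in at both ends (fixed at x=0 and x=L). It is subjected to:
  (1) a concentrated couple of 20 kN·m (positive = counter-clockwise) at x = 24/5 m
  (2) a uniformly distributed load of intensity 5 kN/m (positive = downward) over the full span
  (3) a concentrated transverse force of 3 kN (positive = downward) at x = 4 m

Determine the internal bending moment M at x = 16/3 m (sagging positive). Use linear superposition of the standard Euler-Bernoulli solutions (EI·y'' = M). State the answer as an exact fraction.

Load 1 — applied couple M₀=20 kN·m at a=24/5 m (b=L-a=16/5):
  M_1 = R_Ax - M_A - M₀  [x>a] with R_A=18/5, M_A=32/5 = (18/5)·(16/3) - (32/5) - 20 = -36/5 kN·m
Load 2 — uniform load w=5 kN/m over full span:
  M_2 = wLx/2 - wL²/12 - wx²/2 = 5·8·(16/3)/2 - 5·8²/12 - 5·(16/3)²/2 = 80/9 kN·m
Load 3 — point force P=3 kN at a=4 m (b=L-a=4):
  M_3 = Pa²(a+3b)(L-x)/L³ - Pa²b/L²  [x>a] = 3·4²·(4+3·4)·(8-(16/3))/8³ - 3·4²·4/8² = 1 kN·m
Superposition: M = Σ M_i = 121/45 kN·m ≈ 2.688889 kN·m

M(16/3) = 121/45 kN·m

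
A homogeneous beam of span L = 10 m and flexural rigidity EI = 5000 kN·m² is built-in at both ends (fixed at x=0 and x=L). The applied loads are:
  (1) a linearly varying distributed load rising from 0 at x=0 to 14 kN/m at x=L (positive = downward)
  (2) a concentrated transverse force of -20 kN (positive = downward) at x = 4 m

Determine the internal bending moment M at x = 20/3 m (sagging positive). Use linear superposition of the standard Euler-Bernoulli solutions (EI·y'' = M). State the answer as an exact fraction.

M(20/3) = 8072/405 kN·m

Load 1 — triangular load w₀=14 kN/m (0→w₀ over full span):
  M_1 = 3w₀Lx/20 - w₀L²/30 - w₀x³/(6L) = 3·14·10·(20/3)/20 - 14·10²/30 - 14·(20/3)³/(6·10) = 1960/81 kN·m
Load 2 — point force P=-20 kN at a=4 m (b=L-a=6):
  M_2 = Pa²(a+3b)(L-x)/L³ - Pa²b/L²  [x>a] = (-20)·4²·(4+3·6)·(10-(20/3))/10³ - (-20)·4²·6/10² = -64/15 kN·m
Superposition: M = Σ M_i = 8072/405 kN·m ≈ 19.930864 kN·m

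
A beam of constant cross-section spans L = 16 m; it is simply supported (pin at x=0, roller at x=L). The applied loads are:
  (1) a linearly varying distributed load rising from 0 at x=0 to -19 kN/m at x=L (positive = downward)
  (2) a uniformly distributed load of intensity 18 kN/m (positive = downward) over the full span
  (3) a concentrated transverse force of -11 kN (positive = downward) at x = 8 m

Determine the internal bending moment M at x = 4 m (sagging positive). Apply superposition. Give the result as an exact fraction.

Load 1 — triangular load w₀=-19 kN/m (0→w₀ over full span):
  M_1 = w₀Lx/6 - w₀x³/(6L) = (-19)·16·4/6 - (-19)·4³/(6·16) = -190 kN·m
Load 2 — uniform load w=18 kN/m over full span:
  M_2 = wx(L-x)/2 = 18·4·(16-4)/2 = 432 kN·m
Load 3 — point force P=-11 kN at a=8 m (b=L-a=8):
  M_3 = Pbx/L  [x≤a] = (-11)·8·4/16 = -22 kN·m
Superposition: M = Σ M_i = 220 kN·m ≈ 220.000000 kN·m

M(4) = 220 kN·m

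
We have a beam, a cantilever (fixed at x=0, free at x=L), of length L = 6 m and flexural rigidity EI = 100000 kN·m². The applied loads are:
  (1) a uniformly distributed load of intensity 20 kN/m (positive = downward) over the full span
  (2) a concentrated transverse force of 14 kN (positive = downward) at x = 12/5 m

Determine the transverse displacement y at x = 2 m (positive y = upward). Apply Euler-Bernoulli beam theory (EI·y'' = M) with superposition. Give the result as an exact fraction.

y(2) = -583/93750 m

Load 1 — uniform load w=20 kN/m over full span:
  y_1 = -wx²(x²-4Lx+6L²)/(24EI) = -20·2²·(2²-4·6·2+6·6²)/(24·100000) = -43/7500 m
Load 2 — point force P=14 kN at a=12/5 m (b=L-a=18/5):
  y_2 = -Px²(3a-x)/(6EI)  [x≤a] = -14·2²·(3·(12/5)-2)/(6·100000) = -91/187500 m
Superposition: y = Σ y_i = -583/93750 m ≈ -0.006219 m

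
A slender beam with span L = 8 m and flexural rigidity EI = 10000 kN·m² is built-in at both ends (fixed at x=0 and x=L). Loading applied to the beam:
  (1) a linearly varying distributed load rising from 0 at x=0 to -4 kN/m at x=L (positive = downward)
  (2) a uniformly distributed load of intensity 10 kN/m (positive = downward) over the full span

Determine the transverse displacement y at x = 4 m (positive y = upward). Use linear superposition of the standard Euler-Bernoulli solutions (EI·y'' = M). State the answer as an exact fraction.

y(4) = -16/1875 m

Load 1 — triangular load w₀=-4 kN/m (0→w₀ over full span):
  y_1 = -w₀x²(L-x)²(x+2L)/(120LEI) = -(-4)·4²·(8-4)²·(4+2·8)/(120·8·10000) = 4/1875 m
Load 2 — uniform load w=10 kN/m over full span:
  y_2 = -wx²(L-x)²/(24EI) = -10·4²·(8-4)²/(24·10000) = -4/375 m
Superposition: y = Σ y_i = -16/1875 m ≈ -0.008533 m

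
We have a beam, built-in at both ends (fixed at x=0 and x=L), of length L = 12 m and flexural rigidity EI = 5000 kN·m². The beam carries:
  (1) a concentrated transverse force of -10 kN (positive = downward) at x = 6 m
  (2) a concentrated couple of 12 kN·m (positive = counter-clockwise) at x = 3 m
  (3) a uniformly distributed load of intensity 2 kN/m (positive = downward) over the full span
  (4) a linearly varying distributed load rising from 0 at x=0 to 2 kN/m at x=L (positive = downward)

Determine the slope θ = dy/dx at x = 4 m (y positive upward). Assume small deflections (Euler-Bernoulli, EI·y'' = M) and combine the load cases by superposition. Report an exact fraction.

θ(4) = -151/112500 rad

Load 1 — point force P=-10 kN at a=6 m (b=L-a=6):
  θ_1 = -Pb²x(2aL-(3a+b)x)/(2L³EI)  [x≤a] = -(-10)·6²·4·(2·6·12-(3·6+6)·4)/(2·12³·5000) = 1/250 rad
Load 2 — applied couple M₀=12 kN·m at a=3 m (b=L-a=9):
  θ_2 = (R_Ax²/2 - M_Ax - M₀(x-a))/EI  [x>a] with R_A=9/8, M_A=-9/4 = ((9/8)·4²/2 - (-9/4)·4 - 12·(4-3))/5000 = 3/2500 rad
Load 3 — uniform load w=2 kN/m over full span:
  θ_3 = -wx(L-x)(L-2x)/(12EI) = -2·4·(12-4)·(12-2·4)/(12·5000) = -8/1875 rad
Load 4 — triangular load w₀=2 kN/m (0→w₀ over full span):
  θ_4 = -w₀(2x(L-x)(L-2x)(x+2L)+x²(L-x)²)/(120LEI) = -2·(2·4·(12-4)·(12-2·4)·(4+2·12)+4²·(12-4)²)/(120·12·5000) = -64/28125 rad
Superposition: θ = Σ θ_i = -151/112500 rad ≈ -0.001342 rad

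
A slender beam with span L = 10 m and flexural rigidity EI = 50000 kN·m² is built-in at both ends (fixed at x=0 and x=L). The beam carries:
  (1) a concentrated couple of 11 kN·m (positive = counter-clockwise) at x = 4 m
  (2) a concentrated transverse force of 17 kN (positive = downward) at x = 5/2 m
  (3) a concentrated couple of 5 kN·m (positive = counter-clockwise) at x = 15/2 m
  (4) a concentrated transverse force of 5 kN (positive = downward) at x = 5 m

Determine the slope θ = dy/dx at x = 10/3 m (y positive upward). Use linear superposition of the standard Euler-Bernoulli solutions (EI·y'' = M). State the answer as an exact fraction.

θ(10/3) = -3791/18000000 rad

Load 1 — applied couple M₀=11 kN·m at a=4 m (b=L-a=6):
  θ_1 = (R_Ax²/2 - M_Ax)/EI  [x≤a] with R_A=198/125, M_A=33/25 = ((198/125)·(10/3)²/2 - (33/25)·(10/3))/50000 = 11/125000 rad
Load 2 — point force P=17 kN at a=5/2 m (b=L-a=15/2):
  θ_2 = Pa²(L-x)(2bL-(3b+a)(L-x))/(2L³EI)  [x>a] = 17·(5/2)²·(10-(10/3))·(2·(15/2)·10-(3·(15/2)+(5/2))·(10-(10/3)))/(2·10³·50000) = -17/144000 rad
Load 3 — applied couple M₀=5 kN·m at a=15/2 m (b=L-a=5/2):
  θ_3 = (R_Ax²/2 - M_Ax)/EI  [x≤a] with R_A=9/16, M_A=25/16 = ((9/16)·(10/3)²/2 - (25/16)·(10/3))/50000 = -1/24000 rad
Load 4 — point force P=5 kN at a=5 m (b=L-a=5):
  θ_4 = -Pb²x(2aL-(3a+b)x)/(2L³EI)  [x≤a] = -5·5²·(10/3)·(2·5·10-(3·5+5)·(10/3))/(2·10³·50000) = -1/7200 rad
Superposition: θ = Σ θ_i = -3791/18000000 rad ≈ -0.000211 rad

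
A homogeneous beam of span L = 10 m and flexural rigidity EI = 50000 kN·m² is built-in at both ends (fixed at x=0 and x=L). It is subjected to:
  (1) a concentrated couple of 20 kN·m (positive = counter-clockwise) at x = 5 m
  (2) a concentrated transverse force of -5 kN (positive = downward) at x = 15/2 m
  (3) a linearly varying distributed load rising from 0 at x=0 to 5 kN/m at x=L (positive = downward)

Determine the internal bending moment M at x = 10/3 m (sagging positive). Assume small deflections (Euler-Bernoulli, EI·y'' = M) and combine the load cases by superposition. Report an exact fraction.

Load 1 — applied couple M₀=20 kN·m at a=5 m (b=L-a=5):
  M_1 = R_Ax - M_A  [x≤a] with R_A=3, M_A=5 = 3·(10/3) - 5 = 5 kN·m
Load 2 — point force P=-5 kN at a=15/2 m (b=L-a=5/2):
  M_2 = Pb²(3a+b)x/L³ - Pab²/L²  [x≤a] = (-5)·(5/2)²·(3·(15/2)+(5/2))·(10/3)/10³ - (-5)·(15/2)·(5/2)²/10² = -25/96 kN·m
Load 3 — triangular load w₀=5 kN/m (0→w₀ over full span):
  M_3 = 3w₀Lx/20 - w₀L²/30 - w₀x³/(6L) = 3·5·10·(10/3)/20 - 5·10²/30 - 5·(10/3)³/(6·10) = 425/81 kN·m
Superposition: M = Σ M_i = 25885/2592 kN·m ≈ 9.986497 kN·m

M(10/3) = 25885/2592 kN·m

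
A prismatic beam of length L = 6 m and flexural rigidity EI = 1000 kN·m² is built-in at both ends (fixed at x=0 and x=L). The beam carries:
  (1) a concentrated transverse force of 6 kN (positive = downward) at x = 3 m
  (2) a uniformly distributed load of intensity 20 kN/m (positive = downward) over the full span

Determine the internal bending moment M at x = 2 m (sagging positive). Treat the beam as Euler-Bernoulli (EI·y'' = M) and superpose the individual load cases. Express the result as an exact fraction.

Load 1 — point force P=6 kN at a=3 m (b=L-a=3):
  M_1 = Pb²(3a+b)x/L³ - Pab²/L²  [x≤a] = 6·3²·(3·3+3)·2/6³ - 6·3·3²/6² = 3/2 kN·m
Load 2 — uniform load w=20 kN/m over full span:
  M_2 = wLx/2 - wL²/12 - wx²/2 = 20·6·2/2 - 20·6²/12 - 20·2²/2 = 20 kN·m
Superposition: M = Σ M_i = 43/2 kN·m ≈ 21.500000 kN·m

M(2) = 43/2 kN·m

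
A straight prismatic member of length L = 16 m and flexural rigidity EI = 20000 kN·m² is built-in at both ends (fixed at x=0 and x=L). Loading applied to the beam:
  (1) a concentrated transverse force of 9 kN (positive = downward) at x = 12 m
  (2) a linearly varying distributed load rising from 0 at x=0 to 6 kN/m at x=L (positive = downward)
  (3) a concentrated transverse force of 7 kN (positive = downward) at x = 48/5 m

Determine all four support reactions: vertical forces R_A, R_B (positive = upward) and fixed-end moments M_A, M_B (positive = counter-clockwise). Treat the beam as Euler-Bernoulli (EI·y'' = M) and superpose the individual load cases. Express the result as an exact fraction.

R_A = 73081/4000 kN, M_A = 34351/500 kN·m, R_B = 182919/4000 kN, M_B = -56589/500 kN·m

Load 1 — point force P=9 kN at a=12 m (b=L-a=4):
  R_A = Pb²(3a+b)/L³ = 9·4²·(3·12+4)/16³ = 45/32 kN
  M_A = Pab²/L² = 9·12·4²/16² = 27/4 kN·m
  R_B = Pa²(a+3b)/L³ = 9·12²·(12+3·4)/16³ = 243/32 kN
  M_B = -Pa²b/L² = -9·12²·4/16² = -81/4 kN·m
Load 2 — triangular load w₀=6 kN/m (0→w₀ over full span):
  R_A = 3w₀L/20 = 3·6·16/20 = 72/5 kN
  M_A = w₀L²/30 = 6·16²/30 = 256/5 kN·m
  R_B = 7w₀L/20 = 7·6·16/20 = 168/5 kN
  M_B = -w₀L²/20 = -6·16²/20 = -384/5 kN·m
Load 3 — point force P=7 kN at a=48/5 m (b=L-a=32/5):
  R_A = Pb²(3a+b)/L³ = 7·(32/5)²·(3·(48/5)+(32/5))/16³ = 308/125 kN
  M_A = Pab²/L² = 7·(48/5)·(32/5)²/16² = 1344/125 kN·m
  R_B = Pa²(a+3b)/L³ = 7·(48/5)²·((48/5)+3·(32/5))/16³ = 567/125 kN
  M_B = -Pa²b/L² = -7·(48/5)²·(32/5)/16² = -2016/125 kN·m
Superposition: R_A = 73081/4000 kN, M_A = 34351/500 kN·m, R_B = 182919/4000 kN, M_B = -56589/500 kN·m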